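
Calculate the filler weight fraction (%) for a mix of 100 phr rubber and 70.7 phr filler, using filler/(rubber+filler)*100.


Filler % = filler / (rubber + filler) * 100
= 70.7 / (100 + 70.7) * 100
= 70.7 / 170.7 * 100
= 41.42%

41.42%


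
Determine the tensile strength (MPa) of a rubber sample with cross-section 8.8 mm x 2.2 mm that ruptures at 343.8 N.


Area = width * thickness = 8.8 * 2.2 = 19.36 mm^2
TS = force / area = 343.8 / 19.36 = 17.76 MPa

17.76 MPa


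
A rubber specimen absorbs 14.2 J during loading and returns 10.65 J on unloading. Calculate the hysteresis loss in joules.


Hysteresis loss = loading - unloading
= 14.2 - 10.65
= 3.55 J

3.55 J


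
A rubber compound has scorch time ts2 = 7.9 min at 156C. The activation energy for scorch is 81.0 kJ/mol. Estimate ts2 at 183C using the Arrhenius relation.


Convert temperatures: T1 = 156 + 273.15 = 429.15 K, T2 = 183 + 273.15 = 456.15 K
ts2_new = 7.9 * exp(81000 / 8.314 * (1/456.15 - 1/429.15))
1/T2 - 1/T1 = -1.3793e-04
ts2_new = 2.06 min

2.06 min


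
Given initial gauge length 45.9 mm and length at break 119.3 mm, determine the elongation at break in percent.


Elongation = (Lf - L0) / L0 * 100
= (119.3 - 45.9) / 45.9 * 100
= 73.4 / 45.9 * 100
= 159.9%

159.9%


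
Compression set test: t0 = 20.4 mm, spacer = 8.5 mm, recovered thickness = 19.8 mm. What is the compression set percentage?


CS = (t0 - recovered) / (t0 - ts) * 100
= (20.4 - 19.8) / (20.4 - 8.5) * 100
= 0.6 / 11.9 * 100
= 5.0%

5.0%


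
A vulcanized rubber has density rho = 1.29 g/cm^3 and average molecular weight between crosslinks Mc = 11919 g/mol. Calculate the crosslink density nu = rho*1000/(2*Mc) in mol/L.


nu = rho * 1000 / (2 * Mc)
nu = 1.29 * 1000 / (2 * 11919)
nu = 1290.0 / 23838
nu = 0.0541 mol/L

0.0541 mol/L


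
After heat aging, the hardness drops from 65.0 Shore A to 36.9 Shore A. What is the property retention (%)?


Retention = aged / original * 100
= 36.9 / 65.0 * 100
= 56.8%

56.8%


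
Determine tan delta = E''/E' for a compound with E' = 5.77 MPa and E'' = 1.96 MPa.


tan delta = E'' / E'
= 1.96 / 5.77
= 0.3397

tan delta = 0.3397


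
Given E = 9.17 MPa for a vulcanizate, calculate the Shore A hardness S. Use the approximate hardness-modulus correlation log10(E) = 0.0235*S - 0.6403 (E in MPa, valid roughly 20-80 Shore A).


log10(E) = 0.0235*S - 0.6403  =>  S = (log10(E) + 0.6403) / 0.0235
log10(9.17) = 0.962369
S = (0.962369 + 0.6403) / 0.0235 = 1.602669 / 0.0235
S = 68.2

Shore A = 68.2


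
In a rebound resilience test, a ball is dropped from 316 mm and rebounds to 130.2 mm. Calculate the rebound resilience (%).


Resilience = h_rebound / h_drop * 100
= 130.2 / 316 * 100
= 41.2%

41.2%


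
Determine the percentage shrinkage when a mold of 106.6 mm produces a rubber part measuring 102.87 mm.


Shrinkage = (mold - part) / mold * 100
= (106.6 - 102.87) / 106.6 * 100
= 3.73 / 106.6 * 100
= 3.5%

3.5%


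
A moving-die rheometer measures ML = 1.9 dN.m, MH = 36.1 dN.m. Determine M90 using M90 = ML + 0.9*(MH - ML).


M90 = ML + 0.9 * (MH - ML)
M90 = 1.9 + 0.9 * (36.1 - 1.9)
M90 = 1.9 + 0.9 * 34.2
M90 = 32.68 dN.m

32.68 dN.m


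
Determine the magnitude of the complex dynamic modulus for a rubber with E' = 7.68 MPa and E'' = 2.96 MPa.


|E*| = sqrt(E'^2 + E''^2)
= sqrt(7.68^2 + 2.96^2)
= sqrt(58.9824 + 8.7616)
= 8.231 MPa

8.231 MPa


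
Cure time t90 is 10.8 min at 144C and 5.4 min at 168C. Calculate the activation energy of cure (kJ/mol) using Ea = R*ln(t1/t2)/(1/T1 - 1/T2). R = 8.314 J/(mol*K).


T1 = 417.15 K, T2 = 441.15 K
1/T1 - 1/T2 = 1.3042e-04
ln(t1/t2) = ln(10.8/5.4) = 0.6931
Ea = 8.314 * 0.6931 / 1.3042e-04 = 44187.8398 J/mol
Ea = 44.19 kJ/mol

44.19 kJ/mol


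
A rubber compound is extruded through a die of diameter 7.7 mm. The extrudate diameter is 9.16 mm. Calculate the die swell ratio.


Die swell ratio = D_extrudate / D_die
= 9.16 / 7.7
= 1.19

Die swell = 1.19


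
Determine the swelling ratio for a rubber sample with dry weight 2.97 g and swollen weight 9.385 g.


Q = W_swollen / W_dry
Q = 9.385 / 2.97
Q = 3.16

Q = 3.16


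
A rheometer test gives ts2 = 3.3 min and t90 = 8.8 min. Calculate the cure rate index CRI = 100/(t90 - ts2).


CRI = 100 / (t90 - ts2)
= 100 / (8.8 - 3.3)
= 100 / 5.5
= 18.18 min^-1

18.18 min^-1


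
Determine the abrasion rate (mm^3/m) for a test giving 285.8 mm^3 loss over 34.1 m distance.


Rate = volume_loss / distance
= 285.8 / 34.1
= 8.381 mm^3/m

8.381 mm^3/m


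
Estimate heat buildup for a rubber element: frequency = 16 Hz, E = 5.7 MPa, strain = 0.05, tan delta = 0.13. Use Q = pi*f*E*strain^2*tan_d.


Q = pi * f * E * strain^2 * tan_d
= pi * 16 * 5.7 * 0.05^2 * 0.13
= pi * 16 * 5.7 * 0.0025 * 0.13
= 0.0931

Q = 0.0931


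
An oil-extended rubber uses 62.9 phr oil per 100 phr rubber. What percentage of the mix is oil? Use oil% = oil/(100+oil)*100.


Oil % = oil / (100 + oil) * 100
= 62.9 / (100 + 62.9) * 100
= 62.9 / 162.9 * 100
= 38.61%

38.61%


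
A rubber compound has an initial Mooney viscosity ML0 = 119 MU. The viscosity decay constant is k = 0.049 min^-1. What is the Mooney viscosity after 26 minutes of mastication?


ML = ML0 * exp(-k * t)
ML = 119 * exp(-0.049 * 26)
ML = 119 * 0.2797
ML = 33.29 MU

33.29 MU


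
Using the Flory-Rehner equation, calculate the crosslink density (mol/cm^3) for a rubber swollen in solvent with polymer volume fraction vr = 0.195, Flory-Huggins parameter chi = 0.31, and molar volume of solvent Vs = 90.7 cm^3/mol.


ln(1 - vr) = ln(1 - 0.195) = -0.2169
Numerator = -((-0.2169) + 0.195 + 0.31 * 0.195^2) = 0.0101
Denominator = 90.7 * (0.195^(1/3) - 0.195/2) = 43.7527
nu = 0.0101 / 43.7527 = 2.3142e-04 mol/cm^3

2.3142e-04 mol/cm^3


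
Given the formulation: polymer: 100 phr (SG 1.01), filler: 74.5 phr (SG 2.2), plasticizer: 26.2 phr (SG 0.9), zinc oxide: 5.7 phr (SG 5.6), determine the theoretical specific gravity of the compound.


Sum of weights = 206.4
Volume contributions:
  polymer: 100/1.01 = 99.0099
  filler: 74.5/2.2 = 33.8636
  plasticizer: 26.2/0.9 = 29.1111
  zinc oxide: 5.7/5.6 = 1.0179
Sum of volumes = 163.0025
SG = 206.4 / 163.0025 = 1.266

SG = 1.266


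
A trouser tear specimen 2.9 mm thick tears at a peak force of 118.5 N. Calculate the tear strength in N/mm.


Tear strength = force / thickness
= 118.5 / 2.9
= 40.86 N/mm

40.86 N/mm


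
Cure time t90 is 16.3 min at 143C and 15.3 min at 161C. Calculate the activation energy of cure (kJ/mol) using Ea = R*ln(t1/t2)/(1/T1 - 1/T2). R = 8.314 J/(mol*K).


T1 = 416.15 K, T2 = 434.15 K
1/T1 - 1/T2 = 9.9628e-05
ln(t1/t2) = ln(16.3/15.3) = 0.0633
Ea = 8.314 * 0.0633 / 9.9628e-05 = 5283.4204 J/mol
Ea = 5.28 kJ/mol

5.28 kJ/mol


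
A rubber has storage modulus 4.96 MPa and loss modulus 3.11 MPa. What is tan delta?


tan delta = E'' / E'
= 3.11 / 4.96
= 0.627

tan delta = 0.627


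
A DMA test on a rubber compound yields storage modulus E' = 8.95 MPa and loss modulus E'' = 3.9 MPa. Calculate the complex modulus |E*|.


|E*| = sqrt(E'^2 + E''^2)
= sqrt(8.95^2 + 3.9^2)
= sqrt(80.1025 + 15.2100)
= 9.763 MPa

9.763 MPa


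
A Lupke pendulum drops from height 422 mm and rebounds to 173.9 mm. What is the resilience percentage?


Resilience = h_rebound / h_drop * 100
= 173.9 / 422 * 100
= 41.2%

41.2%


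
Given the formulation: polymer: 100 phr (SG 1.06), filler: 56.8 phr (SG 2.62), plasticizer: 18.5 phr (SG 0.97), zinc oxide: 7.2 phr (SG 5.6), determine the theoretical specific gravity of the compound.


Sum of weights = 182.5
Volume contributions:
  polymer: 100/1.06 = 94.3396
  filler: 56.8/2.62 = 21.6794
  plasticizer: 18.5/0.97 = 19.0722
  zinc oxide: 7.2/5.6 = 1.2857
Sum of volumes = 136.3769
SG = 182.5 / 136.3769 = 1.338

SG = 1.338


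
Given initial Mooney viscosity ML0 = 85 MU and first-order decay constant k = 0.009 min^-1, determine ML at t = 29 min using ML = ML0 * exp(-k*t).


ML = ML0 * exp(-k * t)
ML = 85 * exp(-0.009 * 29)
ML = 85 * 0.7703
ML = 65.47 MU

65.47 MU


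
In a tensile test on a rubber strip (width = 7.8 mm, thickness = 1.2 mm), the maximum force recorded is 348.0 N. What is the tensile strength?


Area = width * thickness = 7.8 * 1.2 = 9.36 mm^2
TS = force / area = 348.0 / 9.36 = 37.18 MPa

37.18 MPa


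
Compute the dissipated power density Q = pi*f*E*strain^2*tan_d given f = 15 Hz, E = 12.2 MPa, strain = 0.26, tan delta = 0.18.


Q = pi * f * E * strain^2 * tan_d
= pi * 15 * 12.2 * 0.26^2 * 0.18
= pi * 15 * 12.2 * 0.0676 * 0.18
= 6.9955

Q = 6.9955


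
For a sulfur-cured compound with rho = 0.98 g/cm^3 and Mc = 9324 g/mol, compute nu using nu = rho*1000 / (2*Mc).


nu = rho * 1000 / (2 * Mc)
nu = 0.98 * 1000 / (2 * 9324)
nu = 980.0 / 18648
nu = 0.0526 mol/L

0.0526 mol/L


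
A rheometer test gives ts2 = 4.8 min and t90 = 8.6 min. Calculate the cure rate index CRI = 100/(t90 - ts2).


CRI = 100 / (t90 - ts2)
= 100 / (8.6 - 4.8)
= 100 / 3.8
= 26.32 min^-1

26.32 min^-1


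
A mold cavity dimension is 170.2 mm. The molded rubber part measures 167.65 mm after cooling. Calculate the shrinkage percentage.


Shrinkage = (mold - part) / mold * 100
= (170.2 - 167.65) / 170.2 * 100
= 2.55 / 170.2 * 100
= 1.5%

1.5%


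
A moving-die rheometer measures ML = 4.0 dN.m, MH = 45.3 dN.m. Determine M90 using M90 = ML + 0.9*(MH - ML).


M90 = ML + 0.9 * (MH - ML)
M90 = 4.0 + 0.9 * (45.3 - 4.0)
M90 = 4.0 + 0.9 * 41.3
M90 = 41.17 dN.m

41.17 dN.m


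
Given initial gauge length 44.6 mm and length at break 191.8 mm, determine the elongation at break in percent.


Elongation = (Lf - L0) / L0 * 100
= (191.8 - 44.6) / 44.6 * 100
= 147.2 / 44.6 * 100
= 330.0%

330.0%


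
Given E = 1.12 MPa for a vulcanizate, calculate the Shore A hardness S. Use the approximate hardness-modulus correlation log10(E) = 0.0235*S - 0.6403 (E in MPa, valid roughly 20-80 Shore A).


log10(E) = 0.0235*S - 0.6403  =>  S = (log10(E) + 0.6403) / 0.0235
log10(1.12) = 0.049218
S = (0.049218 + 0.6403) / 0.0235 = 0.689518 / 0.0235
S = 29.3

Shore A = 29.3


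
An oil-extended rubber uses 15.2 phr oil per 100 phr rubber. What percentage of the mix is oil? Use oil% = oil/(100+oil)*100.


Oil % = oil / (100 + oil) * 100
= 15.2 / (100 + 15.2) * 100
= 15.2 / 115.2 * 100
= 13.19%

13.19%


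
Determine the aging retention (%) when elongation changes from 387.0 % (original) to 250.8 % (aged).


Retention = aged / original * 100
= 250.8 / 387.0 * 100
= 64.8%

64.8%


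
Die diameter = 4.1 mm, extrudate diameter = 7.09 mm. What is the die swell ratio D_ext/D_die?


Die swell ratio = D_extrudate / D_die
= 7.09 / 4.1
= 1.729

Die swell = 1.729


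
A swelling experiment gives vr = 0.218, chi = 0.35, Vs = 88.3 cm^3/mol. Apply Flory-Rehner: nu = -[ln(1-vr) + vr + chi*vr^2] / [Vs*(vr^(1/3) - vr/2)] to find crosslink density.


ln(1 - vr) = ln(1 - 0.218) = -0.2459
Numerator = -((-0.2459) + 0.218 + 0.35 * 0.218^2) = 0.0113
Denominator = 88.3 * (0.218^(1/3) - 0.218/2) = 43.5183
nu = 0.0113 / 43.5183 = 2.5891e-04 mol/cm^3

2.5891e-04 mol/cm^3


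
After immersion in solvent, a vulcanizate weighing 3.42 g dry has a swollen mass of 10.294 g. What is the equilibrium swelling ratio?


Q = W_swollen / W_dry
Q = 10.294 / 3.42
Q = 3.01

Q = 3.01


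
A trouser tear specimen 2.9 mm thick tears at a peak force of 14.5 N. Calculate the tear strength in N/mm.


Tear strength = force / thickness
= 14.5 / 2.9
= 5.0 N/mm

5.0 N/mm


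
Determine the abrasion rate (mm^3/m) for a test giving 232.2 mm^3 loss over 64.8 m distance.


Rate = volume_loss / distance
= 232.2 / 64.8
= 3.583 mm^3/m

3.583 mm^3/m


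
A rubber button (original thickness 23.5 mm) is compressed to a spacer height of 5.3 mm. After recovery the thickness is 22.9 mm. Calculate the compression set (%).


CS = (t0 - recovered) / (t0 - ts) * 100
= (23.5 - 22.9) / (23.5 - 5.3) * 100
= 0.6 / 18.2 * 100
= 3.3%

3.3%


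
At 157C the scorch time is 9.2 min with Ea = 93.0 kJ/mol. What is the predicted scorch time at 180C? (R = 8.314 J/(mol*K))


Convert temperatures: T1 = 157 + 273.15 = 430.15 K, T2 = 180 + 273.15 = 453.15 K
ts2_new = 9.2 * exp(93000 / 8.314 * (1/453.15 - 1/430.15))
1/T2 - 1/T1 = -1.1800e-04
ts2_new = 2.46 min

2.46 min


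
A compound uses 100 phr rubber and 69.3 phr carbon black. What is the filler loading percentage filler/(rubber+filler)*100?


Filler % = filler / (rubber + filler) * 100
= 69.3 / (100 + 69.3) * 100
= 69.3 / 169.3 * 100
= 40.93%

40.93%


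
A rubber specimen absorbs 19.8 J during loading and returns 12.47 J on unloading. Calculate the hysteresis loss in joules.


Hysteresis loss = loading - unloading
= 19.8 - 12.47
= 7.33 J

7.33 J


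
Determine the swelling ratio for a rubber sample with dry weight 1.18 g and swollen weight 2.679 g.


Q = W_swollen / W_dry
Q = 2.679 / 1.18
Q = 2.27

Q = 2.27


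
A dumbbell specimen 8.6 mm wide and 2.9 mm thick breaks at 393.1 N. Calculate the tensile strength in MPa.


Area = width * thickness = 8.6 * 2.9 = 24.94 mm^2
TS = force / area = 393.1 / 24.94 = 15.76 MPa

15.76 MPa


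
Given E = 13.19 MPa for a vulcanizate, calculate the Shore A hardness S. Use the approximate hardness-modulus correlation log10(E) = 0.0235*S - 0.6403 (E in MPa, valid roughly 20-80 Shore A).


log10(E) = 0.0235*S - 0.6403  =>  S = (log10(E) + 0.6403) / 0.0235
log10(13.19) = 1.120245
S = (1.120245 + 0.6403) / 0.0235 = 1.760545 / 0.0235
S = 74.9

Shore A = 74.9


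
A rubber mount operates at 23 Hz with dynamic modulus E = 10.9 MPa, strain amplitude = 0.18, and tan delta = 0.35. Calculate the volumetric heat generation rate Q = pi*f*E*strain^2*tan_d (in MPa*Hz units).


Q = pi * f * E * strain^2 * tan_d
= pi * 23 * 10.9 * 0.18^2 * 0.35
= pi * 23 * 10.9 * 0.0324 * 0.35
= 8.9314

Q = 8.9314


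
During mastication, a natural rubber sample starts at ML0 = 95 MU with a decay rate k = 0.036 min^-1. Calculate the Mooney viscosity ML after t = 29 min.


ML = ML0 * exp(-k * t)
ML = 95 * exp(-0.036 * 29)
ML = 95 * 0.3520
ML = 33.44 MU

33.44 MU


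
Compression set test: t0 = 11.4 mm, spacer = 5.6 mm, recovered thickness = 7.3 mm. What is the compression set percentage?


CS = (t0 - recovered) / (t0 - ts) * 100
= (11.4 - 7.3) / (11.4 - 5.6) * 100
= 4.1 / 5.8 * 100
= 70.7%

70.7%


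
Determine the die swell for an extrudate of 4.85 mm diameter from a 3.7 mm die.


Die swell ratio = D_extrudate / D_die
= 4.85 / 3.7
= 1.311

Die swell = 1.311


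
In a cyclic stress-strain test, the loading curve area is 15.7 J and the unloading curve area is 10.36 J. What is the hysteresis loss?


Hysteresis loss = loading - unloading
= 15.7 - 10.36
= 5.34 J

5.34 J


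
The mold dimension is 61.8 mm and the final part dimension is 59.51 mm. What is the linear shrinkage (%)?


Shrinkage = (mold - part) / mold * 100
= (61.8 - 59.51) / 61.8 * 100
= 2.29 / 61.8 * 100
= 3.71%

3.71%


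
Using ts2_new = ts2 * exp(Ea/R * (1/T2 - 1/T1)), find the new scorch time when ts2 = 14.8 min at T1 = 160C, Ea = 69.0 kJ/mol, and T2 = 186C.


Convert temperatures: T1 = 160 + 273.15 = 433.15 K, T2 = 186 + 273.15 = 459.15 K
ts2_new = 14.8 * exp(69000 / 8.314 * (1/459.15 - 1/433.15))
1/T2 - 1/T1 = -1.3073e-04
ts2_new = 5.0 min

5.0 min


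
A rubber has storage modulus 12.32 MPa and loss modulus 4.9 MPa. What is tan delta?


tan delta = E'' / E'
= 4.9 / 12.32
= 0.3977

tan delta = 0.3977


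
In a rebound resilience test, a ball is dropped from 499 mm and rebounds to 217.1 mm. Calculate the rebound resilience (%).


Resilience = h_rebound / h_drop * 100
= 217.1 / 499 * 100
= 43.5%

43.5%


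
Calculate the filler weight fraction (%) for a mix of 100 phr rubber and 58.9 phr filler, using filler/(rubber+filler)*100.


Filler % = filler / (rubber + filler) * 100
= 58.9 / (100 + 58.9) * 100
= 58.9 / 158.9 * 100
= 37.07%

37.07%


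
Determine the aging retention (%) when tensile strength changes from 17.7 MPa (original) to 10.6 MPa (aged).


Retention = aged / original * 100
= 10.6 / 17.7 * 100
= 59.9%

59.9%


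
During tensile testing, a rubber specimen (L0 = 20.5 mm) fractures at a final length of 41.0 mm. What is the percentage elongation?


Elongation = (Lf - L0) / L0 * 100
= (41.0 - 20.5) / 20.5 * 100
= 20.5 / 20.5 * 100
= 100.0%

100.0%


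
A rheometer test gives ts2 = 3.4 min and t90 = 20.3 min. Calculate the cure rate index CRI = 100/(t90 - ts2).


CRI = 100 / (t90 - ts2)
= 100 / (20.3 - 3.4)
= 100 / 16.9
= 5.92 min^-1

5.92 min^-1


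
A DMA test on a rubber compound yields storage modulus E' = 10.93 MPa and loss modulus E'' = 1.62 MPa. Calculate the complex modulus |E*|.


|E*| = sqrt(E'^2 + E''^2)
= sqrt(10.93^2 + 1.62^2)
= sqrt(119.4649 + 2.6244)
= 11.049 MPa

11.049 MPa


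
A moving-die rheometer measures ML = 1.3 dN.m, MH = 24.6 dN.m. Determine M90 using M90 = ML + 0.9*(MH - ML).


M90 = ML + 0.9 * (MH - ML)
M90 = 1.3 + 0.9 * (24.6 - 1.3)
M90 = 1.3 + 0.9 * 23.3
M90 = 22.27 dN.m

22.27 dN.m


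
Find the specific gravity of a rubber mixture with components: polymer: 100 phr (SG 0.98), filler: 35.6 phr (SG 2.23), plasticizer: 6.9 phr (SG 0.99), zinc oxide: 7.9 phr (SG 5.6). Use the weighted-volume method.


Sum of weights = 150.4
Volume contributions:
  polymer: 100/0.98 = 102.0408
  filler: 35.6/2.23 = 15.9641
  plasticizer: 6.9/0.99 = 6.9697
  zinc oxide: 7.9/5.6 = 1.4107
Sum of volumes = 126.3854
SG = 150.4 / 126.3854 = 1.19

SG = 1.19


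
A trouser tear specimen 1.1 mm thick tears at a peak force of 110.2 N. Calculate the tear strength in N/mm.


Tear strength = force / thickness
= 110.2 / 1.1
= 100.18 N/mm

100.18 N/mm


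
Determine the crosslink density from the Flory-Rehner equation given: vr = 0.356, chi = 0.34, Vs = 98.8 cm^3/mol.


ln(1 - vr) = ln(1 - 0.356) = -0.4401
Numerator = -((-0.4401) + 0.356 + 0.34 * 0.356^2) = 0.0410
Denominator = 98.8 * (0.356^(1/3) - 0.356/2) = 52.4365
nu = 0.0410 / 52.4365 = 7.8126e-04 mol/cm^3

7.8126e-04 mol/cm^3


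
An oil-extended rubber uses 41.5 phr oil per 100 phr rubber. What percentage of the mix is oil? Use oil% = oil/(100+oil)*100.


Oil % = oil / (100 + oil) * 100
= 41.5 / (100 + 41.5) * 100
= 41.5 / 141.5 * 100
= 29.33%

29.33%


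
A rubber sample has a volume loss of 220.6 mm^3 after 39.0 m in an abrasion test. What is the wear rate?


Rate = volume_loss / distance
= 220.6 / 39.0
= 5.656 mm^3/m

5.656 mm^3/m


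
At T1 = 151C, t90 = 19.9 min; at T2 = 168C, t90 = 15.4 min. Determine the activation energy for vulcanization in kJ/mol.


T1 = 424.15 K, T2 = 441.15 K
1/T1 - 1/T2 = 9.0854e-05
ln(t1/t2) = ln(19.9/15.4) = 0.2564
Ea = 8.314 * 0.2564 / 9.0854e-05 = 23458.6999 J/mol
Ea = 23.46 kJ/mol

23.46 kJ/mol


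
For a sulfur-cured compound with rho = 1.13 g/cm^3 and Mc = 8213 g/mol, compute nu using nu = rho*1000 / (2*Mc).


nu = rho * 1000 / (2 * Mc)
nu = 1.13 * 1000 / (2 * 8213)
nu = 1130.0 / 16426
nu = 0.0688 mol/L

0.0688 mol/L


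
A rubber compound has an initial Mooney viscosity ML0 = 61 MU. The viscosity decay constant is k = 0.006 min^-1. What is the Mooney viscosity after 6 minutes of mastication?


ML = ML0 * exp(-k * t)
ML = 61 * exp(-0.006 * 6)
ML = 61 * 0.9646
ML = 58.84 MU

58.84 MU


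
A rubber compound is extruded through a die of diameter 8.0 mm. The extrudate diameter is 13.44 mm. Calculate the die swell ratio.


Die swell ratio = D_extrudate / D_die
= 13.44 / 8.0
= 1.68

Die swell = 1.68


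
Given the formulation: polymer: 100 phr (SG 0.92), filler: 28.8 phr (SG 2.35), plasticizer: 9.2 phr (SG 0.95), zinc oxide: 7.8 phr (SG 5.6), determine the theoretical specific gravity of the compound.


Sum of weights = 145.8
Volume contributions:
  polymer: 100/0.92 = 108.6957
  filler: 28.8/2.35 = 12.2553
  plasticizer: 9.2/0.95 = 9.6842
  zinc oxide: 7.8/5.6 = 1.3929
Sum of volumes = 132.0280
SG = 145.8 / 132.0280 = 1.104

SG = 1.104


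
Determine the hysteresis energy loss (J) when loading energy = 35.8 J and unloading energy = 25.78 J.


Hysteresis loss = loading - unloading
= 35.8 - 25.78
= 10.02 J

10.02 J


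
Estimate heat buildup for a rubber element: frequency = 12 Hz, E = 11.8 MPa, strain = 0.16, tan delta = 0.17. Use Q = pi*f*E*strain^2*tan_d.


Q = pi * f * E * strain^2 * tan_d
= pi * 12 * 11.8 * 0.16^2 * 0.17
= pi * 12 * 11.8 * 0.0256 * 0.17
= 1.9360

Q = 1.9360


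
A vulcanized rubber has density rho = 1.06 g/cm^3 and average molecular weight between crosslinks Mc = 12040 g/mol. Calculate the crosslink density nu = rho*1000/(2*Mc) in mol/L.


nu = rho * 1000 / (2 * Mc)
nu = 1.06 * 1000 / (2 * 12040)
nu = 1060.0 / 24080
nu = 0.0440 mol/L

0.0440 mol/L


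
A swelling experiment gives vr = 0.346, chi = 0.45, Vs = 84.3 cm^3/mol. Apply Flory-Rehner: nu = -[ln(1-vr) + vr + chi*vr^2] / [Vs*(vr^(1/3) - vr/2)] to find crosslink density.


ln(1 - vr) = ln(1 - 0.346) = -0.4246
Numerator = -((-0.4246) + 0.346 + 0.45 * 0.346^2) = 0.0248
Denominator = 84.3 * (0.346^(1/3) - 0.346/2) = 44.5976
nu = 0.0248 / 44.5976 = 5.5554e-04 mol/cm^3

5.5554e-04 mol/cm^3


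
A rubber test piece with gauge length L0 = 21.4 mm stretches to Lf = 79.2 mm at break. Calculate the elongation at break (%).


Elongation = (Lf - L0) / L0 * 100
= (79.2 - 21.4) / 21.4 * 100
= 57.8 / 21.4 * 100
= 270.1%

270.1%


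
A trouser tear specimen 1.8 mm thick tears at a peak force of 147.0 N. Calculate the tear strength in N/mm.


Tear strength = force / thickness
= 147.0 / 1.8
= 81.67 N/mm

81.67 N/mm


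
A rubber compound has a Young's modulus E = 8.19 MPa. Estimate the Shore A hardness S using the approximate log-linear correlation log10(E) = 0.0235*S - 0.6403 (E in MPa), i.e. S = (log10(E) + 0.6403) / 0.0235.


log10(E) = 0.0235*S - 0.6403  =>  S = (log10(E) + 0.6403) / 0.0235
log10(8.19) = 0.913284
S = (0.913284 + 0.6403) / 0.0235 = 1.553584 / 0.0235
S = 66.1

Shore A = 66.1


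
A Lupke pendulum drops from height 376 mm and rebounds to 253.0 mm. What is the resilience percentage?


Resilience = h_rebound / h_drop * 100
= 253.0 / 376 * 100
= 67.3%

67.3%


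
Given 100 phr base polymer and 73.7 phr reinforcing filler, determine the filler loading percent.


Filler % = filler / (rubber + filler) * 100
= 73.7 / (100 + 73.7) * 100
= 73.7 / 173.7 * 100
= 42.43%

42.43%


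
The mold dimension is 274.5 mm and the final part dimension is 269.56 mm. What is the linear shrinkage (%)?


Shrinkage = (mold - part) / mold * 100
= (274.5 - 269.56) / 274.5 * 100
= 4.94 / 274.5 * 100
= 1.8%

1.8%


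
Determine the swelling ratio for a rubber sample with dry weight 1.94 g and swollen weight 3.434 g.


Q = W_swollen / W_dry
Q = 3.434 / 1.94
Q = 1.77

Q = 1.77


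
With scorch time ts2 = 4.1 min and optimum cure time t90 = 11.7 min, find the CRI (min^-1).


CRI = 100 / (t90 - ts2)
= 100 / (11.7 - 4.1)
= 100 / 7.6
= 13.16 min^-1

13.16 min^-1


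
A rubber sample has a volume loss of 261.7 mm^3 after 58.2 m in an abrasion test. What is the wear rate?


Rate = volume_loss / distance
= 261.7 / 58.2
= 4.497 mm^3/m

4.497 mm^3/m


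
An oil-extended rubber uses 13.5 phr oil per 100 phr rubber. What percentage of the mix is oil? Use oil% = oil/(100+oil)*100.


Oil % = oil / (100 + oil) * 100
= 13.5 / (100 + 13.5) * 100
= 13.5 / 113.5 * 100
= 11.89%

11.89%


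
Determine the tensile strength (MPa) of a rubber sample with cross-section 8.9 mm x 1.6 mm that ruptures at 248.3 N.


Area = width * thickness = 8.9 * 1.6 = 14.24 mm^2
TS = force / area = 248.3 / 14.24 = 17.44 MPa

17.44 MPa


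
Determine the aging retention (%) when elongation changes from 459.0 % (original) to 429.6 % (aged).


Retention = aged / original * 100
= 429.6 / 459.0 * 100
= 93.6%

93.6%


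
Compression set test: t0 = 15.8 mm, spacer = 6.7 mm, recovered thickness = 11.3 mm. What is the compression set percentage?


CS = (t0 - recovered) / (t0 - ts) * 100
= (15.8 - 11.3) / (15.8 - 6.7) * 100
= 4.5 / 9.1 * 100
= 49.5%

49.5%


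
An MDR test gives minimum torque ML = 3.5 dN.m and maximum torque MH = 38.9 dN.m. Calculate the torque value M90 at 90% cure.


M90 = ML + 0.9 * (MH - ML)
M90 = 3.5 + 0.9 * (38.9 - 3.5)
M90 = 3.5 + 0.9 * 35.4
M90 = 35.36 dN.m

35.36 dN.m


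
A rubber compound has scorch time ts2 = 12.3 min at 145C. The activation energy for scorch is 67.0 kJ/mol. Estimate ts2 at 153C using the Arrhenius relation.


Convert temperatures: T1 = 145 + 273.15 = 418.15 K, T2 = 153 + 273.15 = 426.15 K
ts2_new = 12.3 * exp(67000 / 8.314 * (1/426.15 - 1/418.15))
1/T2 - 1/T1 = -4.4895e-05
ts2_new = 8.57 min

8.57 min


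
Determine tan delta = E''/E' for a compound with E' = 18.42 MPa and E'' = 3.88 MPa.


tan delta = E'' / E'
= 3.88 / 18.42
= 0.2106

tan delta = 0.2106


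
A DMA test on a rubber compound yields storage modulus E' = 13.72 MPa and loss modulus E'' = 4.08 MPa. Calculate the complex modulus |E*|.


|E*| = sqrt(E'^2 + E''^2)
= sqrt(13.72^2 + 4.08^2)
= sqrt(188.2384 + 16.6464)
= 14.314 MPa

14.314 MPa


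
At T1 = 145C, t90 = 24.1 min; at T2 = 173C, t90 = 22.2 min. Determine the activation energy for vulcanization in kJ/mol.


T1 = 418.15 K, T2 = 446.15 K
1/T1 - 1/T2 = 1.5009e-04
ln(t1/t2) = ln(24.1/22.2) = 0.0821
Ea = 8.314 * 0.0821 / 1.5009e-04 = 4548.9541 J/mol
Ea = 4.55 kJ/mol

4.55 kJ/mol


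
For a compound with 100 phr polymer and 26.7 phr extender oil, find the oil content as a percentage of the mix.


Oil % = oil / (100 + oil) * 100
= 26.7 / (100 + 26.7) * 100
= 26.7 / 126.7 * 100
= 21.07%

21.07%


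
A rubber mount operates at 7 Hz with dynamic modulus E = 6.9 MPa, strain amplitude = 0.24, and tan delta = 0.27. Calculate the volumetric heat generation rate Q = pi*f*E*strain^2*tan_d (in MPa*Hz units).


Q = pi * f * E * strain^2 * tan_d
= pi * 7 * 6.9 * 0.24^2 * 0.27
= pi * 7 * 6.9 * 0.0576 * 0.27
= 2.3598

Q = 2.3598


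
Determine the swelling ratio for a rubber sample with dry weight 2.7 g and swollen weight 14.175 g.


Q = W_swollen / W_dry
Q = 14.175 / 2.7
Q = 5.25

Q = 5.25


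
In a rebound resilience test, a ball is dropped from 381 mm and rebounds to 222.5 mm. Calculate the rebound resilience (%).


Resilience = h_rebound / h_drop * 100
= 222.5 / 381 * 100
= 58.4%

58.4%


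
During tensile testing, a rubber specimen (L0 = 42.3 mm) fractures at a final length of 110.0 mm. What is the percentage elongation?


Elongation = (Lf - L0) / L0 * 100
= (110.0 - 42.3) / 42.3 * 100
= 67.7 / 42.3 * 100
= 160.0%

160.0%


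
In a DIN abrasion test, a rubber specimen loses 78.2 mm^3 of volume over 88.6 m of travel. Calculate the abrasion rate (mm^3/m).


Rate = volume_loss / distance
= 78.2 / 88.6
= 0.883 mm^3/m

0.883 mm^3/m


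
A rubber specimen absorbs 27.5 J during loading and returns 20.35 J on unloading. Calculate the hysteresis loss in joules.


Hysteresis loss = loading - unloading
= 27.5 - 20.35
= 7.15 J

7.15 J


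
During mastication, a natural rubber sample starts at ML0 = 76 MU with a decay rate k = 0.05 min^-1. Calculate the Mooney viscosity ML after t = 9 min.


ML = ML0 * exp(-k * t)
ML = 76 * exp(-0.05 * 9)
ML = 76 * 0.6376
ML = 48.46 MU

48.46 MU


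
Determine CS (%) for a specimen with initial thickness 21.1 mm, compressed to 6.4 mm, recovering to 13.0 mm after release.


CS = (t0 - recovered) / (t0 - ts) * 100
= (21.1 - 13.0) / (21.1 - 6.4) * 100
= 8.1 / 14.7 * 100
= 55.1%

55.1%


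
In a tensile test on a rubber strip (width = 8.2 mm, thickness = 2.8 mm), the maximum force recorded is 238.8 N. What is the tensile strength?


Area = width * thickness = 8.2 * 2.8 = 22.96 mm^2
TS = force / area = 238.8 / 22.96 = 10.4 MPa

10.4 MPa


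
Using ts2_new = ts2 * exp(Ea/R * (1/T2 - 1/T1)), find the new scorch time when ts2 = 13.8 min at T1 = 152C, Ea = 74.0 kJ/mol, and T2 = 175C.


Convert temperatures: T1 = 152 + 273.15 = 425.15 K, T2 = 175 + 273.15 = 448.15 K
ts2_new = 13.8 * exp(74000 / 8.314 * (1/448.15 - 1/425.15))
1/T2 - 1/T1 = -1.2072e-04
ts2_new = 4.71 min

4.71 min


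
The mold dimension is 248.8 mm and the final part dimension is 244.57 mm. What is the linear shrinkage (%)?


Shrinkage = (mold - part) / mold * 100
= (248.8 - 244.57) / 248.8 * 100
= 4.23 / 248.8 * 100
= 1.7%

1.7%


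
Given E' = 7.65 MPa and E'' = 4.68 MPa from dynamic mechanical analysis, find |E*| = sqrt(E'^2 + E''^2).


|E*| = sqrt(E'^2 + E''^2)
= sqrt(7.65^2 + 4.68^2)
= sqrt(58.5225 + 21.9024)
= 8.968 MPa

8.968 MPa


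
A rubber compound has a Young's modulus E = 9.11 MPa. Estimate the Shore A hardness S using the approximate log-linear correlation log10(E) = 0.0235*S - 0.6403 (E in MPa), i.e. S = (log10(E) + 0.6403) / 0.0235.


log10(E) = 0.0235*S - 0.6403  =>  S = (log10(E) + 0.6403) / 0.0235
log10(9.11) = 0.959518
S = (0.959518 + 0.6403) / 0.0235 = 1.599818 / 0.0235
S = 68.1

Shore A = 68.1


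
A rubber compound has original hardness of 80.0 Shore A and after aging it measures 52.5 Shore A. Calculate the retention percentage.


Retention = aged / original * 100
= 52.5 / 80.0 * 100
= 65.6%

65.6%


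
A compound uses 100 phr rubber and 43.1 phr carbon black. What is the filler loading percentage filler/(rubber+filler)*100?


Filler % = filler / (rubber + filler) * 100
= 43.1 / (100 + 43.1) * 100
= 43.1 / 143.1 * 100
= 30.12%

30.12%


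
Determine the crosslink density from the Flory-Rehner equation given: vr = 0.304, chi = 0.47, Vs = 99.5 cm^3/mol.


ln(1 - vr) = ln(1 - 0.304) = -0.3624
Numerator = -((-0.3624) + 0.304 + 0.47 * 0.304^2) = 0.0150
Denominator = 99.5 * (0.304^(1/3) - 0.304/2) = 51.7793
nu = 0.0150 / 51.7793 = 2.8911e-04 mol/cm^3

2.8911e-04 mol/cm^3


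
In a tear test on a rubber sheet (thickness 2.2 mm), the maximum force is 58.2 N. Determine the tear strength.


Tear strength = force / thickness
= 58.2 / 2.2
= 26.45 N/mm

26.45 N/mm


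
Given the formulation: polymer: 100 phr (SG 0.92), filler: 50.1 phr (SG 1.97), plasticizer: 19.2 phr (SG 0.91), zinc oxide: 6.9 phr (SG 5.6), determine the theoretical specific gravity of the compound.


Sum of weights = 176.2
Volume contributions:
  polymer: 100/0.92 = 108.6957
  filler: 50.1/1.97 = 25.4315
  plasticizer: 19.2/0.91 = 21.0989
  zinc oxide: 6.9/5.6 = 1.2321
Sum of volumes = 156.4582
SG = 176.2 / 156.4582 = 1.126

SG = 1.126


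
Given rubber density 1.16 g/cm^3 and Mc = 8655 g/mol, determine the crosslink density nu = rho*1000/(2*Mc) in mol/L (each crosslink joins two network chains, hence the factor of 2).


nu = rho * 1000 / (2 * Mc)
nu = 1.16 * 1000 / (2 * 8655)
nu = 1160.0 / 17310
nu = 0.0670 mol/L

0.0670 mol/L


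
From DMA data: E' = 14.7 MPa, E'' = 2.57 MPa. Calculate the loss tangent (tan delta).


tan delta = E'' / E'
= 2.57 / 14.7
= 0.1748

tan delta = 0.1748


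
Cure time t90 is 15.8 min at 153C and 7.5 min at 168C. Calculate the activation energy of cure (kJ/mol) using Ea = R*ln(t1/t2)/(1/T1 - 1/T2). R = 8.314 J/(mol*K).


T1 = 426.15 K, T2 = 441.15 K
1/T1 - 1/T2 = 7.9789e-05
ln(t1/t2) = ln(15.8/7.5) = 0.7451
Ea = 8.314 * 0.7451 / 7.9789e-05 = 77640.1086 J/mol
Ea = 77.64 kJ/mol

77.64 kJ/mol


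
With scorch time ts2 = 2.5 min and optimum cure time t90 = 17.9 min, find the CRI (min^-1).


CRI = 100 / (t90 - ts2)
= 100 / (17.9 - 2.5)
= 100 / 15.4
= 6.49 min^-1

6.49 min^-1


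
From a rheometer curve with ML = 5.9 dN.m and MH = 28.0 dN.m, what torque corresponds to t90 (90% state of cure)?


M90 = ML + 0.9 * (MH - ML)
M90 = 5.9 + 0.9 * (28.0 - 5.9)
M90 = 5.9 + 0.9 * 22.1
M90 = 25.79 dN.m

25.79 dN.m


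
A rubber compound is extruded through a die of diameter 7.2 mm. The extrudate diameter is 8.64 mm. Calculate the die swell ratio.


Die swell ratio = D_extrudate / D_die
= 8.64 / 7.2
= 1.2

Die swell = 1.2


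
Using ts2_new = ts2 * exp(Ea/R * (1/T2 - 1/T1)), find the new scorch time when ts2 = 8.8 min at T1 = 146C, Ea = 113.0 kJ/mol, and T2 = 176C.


Convert temperatures: T1 = 146 + 273.15 = 419.15 K, T2 = 176 + 273.15 = 449.15 K
ts2_new = 8.8 * exp(113000 / 8.314 * (1/449.15 - 1/419.15))
1/T2 - 1/T1 = -1.5935e-04
ts2_new = 1.01 min

1.01 min


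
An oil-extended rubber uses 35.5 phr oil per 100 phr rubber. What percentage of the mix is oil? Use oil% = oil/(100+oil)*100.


Oil % = oil / (100 + oil) * 100
= 35.5 / (100 + 35.5) * 100
= 35.5 / 135.5 * 100
= 26.2%

26.2%


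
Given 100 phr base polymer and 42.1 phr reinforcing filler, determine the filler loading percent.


Filler % = filler / (rubber + filler) * 100
= 42.1 / (100 + 42.1) * 100
= 42.1 / 142.1 * 100
= 29.63%

29.63%


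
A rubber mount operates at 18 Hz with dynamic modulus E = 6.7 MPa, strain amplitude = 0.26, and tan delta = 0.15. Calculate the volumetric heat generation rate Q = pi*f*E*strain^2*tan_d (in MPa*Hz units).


Q = pi * f * E * strain^2 * tan_d
= pi * 18 * 6.7 * 0.26^2 * 0.15
= pi * 18 * 6.7 * 0.0676 * 0.15
= 3.8418

Q = 3.8418


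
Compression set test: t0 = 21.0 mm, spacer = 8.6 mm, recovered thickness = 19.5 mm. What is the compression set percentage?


CS = (t0 - recovered) / (t0 - ts) * 100
= (21.0 - 19.5) / (21.0 - 8.6) * 100
= 1.5 / 12.4 * 100
= 12.1%

12.1%


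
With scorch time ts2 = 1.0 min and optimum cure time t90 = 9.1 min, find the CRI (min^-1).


CRI = 100 / (t90 - ts2)
= 100 / (9.1 - 1.0)
= 100 / 8.1
= 12.35 min^-1

12.35 min^-1


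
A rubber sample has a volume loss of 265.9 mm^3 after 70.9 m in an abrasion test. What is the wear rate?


Rate = volume_loss / distance
= 265.9 / 70.9
= 3.75 mm^3/m

3.75 mm^3/m


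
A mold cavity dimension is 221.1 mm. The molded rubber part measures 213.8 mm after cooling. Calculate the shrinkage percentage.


Shrinkage = (mold - part) / mold * 100
= (221.1 - 213.8) / 221.1 * 100
= 7.3 / 221.1 * 100
= 3.3%

3.3%


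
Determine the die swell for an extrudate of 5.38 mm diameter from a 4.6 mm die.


Die swell ratio = D_extrudate / D_die
= 5.38 / 4.6
= 1.17

Die swell = 1.17


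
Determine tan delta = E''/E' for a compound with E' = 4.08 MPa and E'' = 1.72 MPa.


tan delta = E'' / E'
= 1.72 / 4.08
= 0.4216

tan delta = 0.4216


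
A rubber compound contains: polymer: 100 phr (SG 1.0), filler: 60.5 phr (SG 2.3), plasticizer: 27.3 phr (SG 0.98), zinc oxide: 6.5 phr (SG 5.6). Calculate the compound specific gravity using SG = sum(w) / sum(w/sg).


Sum of weights = 194.3
Volume contributions:
  polymer: 100/1.0 = 100.0000
  filler: 60.5/2.3 = 26.3043
  plasticizer: 27.3/0.98 = 27.8571
  zinc oxide: 6.5/5.6 = 1.1607
Sum of volumes = 155.3222
SG = 194.3 / 155.3222 = 1.251

SG = 1.251


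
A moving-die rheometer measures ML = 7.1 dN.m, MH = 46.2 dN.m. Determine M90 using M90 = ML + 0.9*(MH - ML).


M90 = ML + 0.9 * (MH - ML)
M90 = 7.1 + 0.9 * (46.2 - 7.1)
M90 = 7.1 + 0.9 * 39.1
M90 = 42.29 dN.m

42.29 dN.m


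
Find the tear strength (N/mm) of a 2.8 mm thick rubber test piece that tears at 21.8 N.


Tear strength = force / thickness
= 21.8 / 2.8
= 7.79 N/mm

7.79 N/mm


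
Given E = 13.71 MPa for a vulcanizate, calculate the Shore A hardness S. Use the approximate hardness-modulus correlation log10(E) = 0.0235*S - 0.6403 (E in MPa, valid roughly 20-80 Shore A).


log10(E) = 0.0235*S - 0.6403  =>  S = (log10(E) + 0.6403) / 0.0235
log10(13.71) = 1.137037
S = (1.137037 + 0.6403) / 0.0235 = 1.777337 / 0.0235
S = 75.6

Shore A = 75.6


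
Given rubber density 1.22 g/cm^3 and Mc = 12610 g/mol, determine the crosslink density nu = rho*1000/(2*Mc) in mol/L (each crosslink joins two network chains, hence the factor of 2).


nu = rho * 1000 / (2 * Mc)
nu = 1.22 * 1000 / (2 * 12610)
nu = 1220.0 / 25220
nu = 0.0484 mol/L

0.0484 mol/L


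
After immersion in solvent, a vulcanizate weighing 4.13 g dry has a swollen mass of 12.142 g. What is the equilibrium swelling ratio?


Q = W_swollen / W_dry
Q = 12.142 / 4.13
Q = 2.94

Q = 2.94


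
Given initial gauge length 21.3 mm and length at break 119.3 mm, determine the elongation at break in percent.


Elongation = (Lf - L0) / L0 * 100
= (119.3 - 21.3) / 21.3 * 100
= 98.0 / 21.3 * 100
= 460.1%

460.1%


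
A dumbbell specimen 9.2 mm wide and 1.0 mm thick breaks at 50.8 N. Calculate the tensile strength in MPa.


Area = width * thickness = 9.2 * 1.0 = 9.2 mm^2
TS = force / area = 50.8 / 9.2 = 5.52 MPa

5.52 MPa


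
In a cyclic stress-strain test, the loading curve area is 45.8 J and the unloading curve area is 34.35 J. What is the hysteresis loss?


Hysteresis loss = loading - unloading
= 45.8 - 34.35
= 11.45 J

11.45 J


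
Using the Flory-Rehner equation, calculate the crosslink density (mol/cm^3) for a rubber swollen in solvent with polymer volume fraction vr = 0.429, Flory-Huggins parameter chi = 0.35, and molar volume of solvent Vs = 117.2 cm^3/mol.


ln(1 - vr) = ln(1 - 0.429) = -0.5604
Numerator = -((-0.5604) + 0.429 + 0.35 * 0.429^2) = 0.0670
Denominator = 117.2 * (0.429^(1/3) - 0.429/2) = 63.2527
nu = 0.0670 / 63.2527 = 0.0011 mol/cm^3

0.0011 mol/cm^3


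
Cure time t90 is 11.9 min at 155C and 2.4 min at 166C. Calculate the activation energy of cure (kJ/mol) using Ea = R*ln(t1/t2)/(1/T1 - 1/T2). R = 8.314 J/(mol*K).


T1 = 428.15 K, T2 = 439.15 K
1/T1 - 1/T2 = 5.8504e-05
ln(t1/t2) = ln(11.9/2.4) = 1.6011
Ea = 8.314 * 1.6011 / 5.8504e-05 = 227528.8119 J/mol
Ea = 227.53 kJ/mol

227.53 kJ/mol


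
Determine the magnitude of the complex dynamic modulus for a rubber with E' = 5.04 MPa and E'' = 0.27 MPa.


|E*| = sqrt(E'^2 + E''^2)
= sqrt(5.04^2 + 0.27^2)
= sqrt(25.4016 + 0.0729)
= 5.047 MPa

5.047 MPa


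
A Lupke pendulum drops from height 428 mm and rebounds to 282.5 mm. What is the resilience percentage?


Resilience = h_rebound / h_drop * 100
= 282.5 / 428 * 100
= 66.0%

66.0%


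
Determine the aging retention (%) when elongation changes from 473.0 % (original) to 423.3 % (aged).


Retention = aged / original * 100
= 423.3 / 473.0 * 100
= 89.5%

89.5%


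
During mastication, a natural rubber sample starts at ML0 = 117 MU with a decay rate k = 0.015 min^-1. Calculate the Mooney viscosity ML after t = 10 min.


ML = ML0 * exp(-k * t)
ML = 117 * exp(-0.015 * 10)
ML = 117 * 0.8607
ML = 100.7 MU

100.7 MU


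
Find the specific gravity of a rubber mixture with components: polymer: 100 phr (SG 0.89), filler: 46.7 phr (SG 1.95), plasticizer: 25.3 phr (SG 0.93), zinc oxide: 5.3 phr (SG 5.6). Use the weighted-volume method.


Sum of weights = 177.3
Volume contributions:
  polymer: 100/0.89 = 112.3596
  filler: 46.7/1.95 = 23.9487
  plasticizer: 25.3/0.93 = 27.2043
  zinc oxide: 5.3/5.6 = 0.9464
Sum of volumes = 164.4590
SG = 177.3 / 164.4590 = 1.078

SG = 1.078


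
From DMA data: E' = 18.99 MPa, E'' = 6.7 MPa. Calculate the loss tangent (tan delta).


tan delta = E'' / E'
= 6.7 / 18.99
= 0.3528

tan delta = 0.3528


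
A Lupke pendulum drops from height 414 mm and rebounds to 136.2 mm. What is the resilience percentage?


Resilience = h_rebound / h_drop * 100
= 136.2 / 414 * 100
= 32.9%

32.9%


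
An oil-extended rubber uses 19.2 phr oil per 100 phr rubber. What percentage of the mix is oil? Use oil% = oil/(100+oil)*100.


Oil % = oil / (100 + oil) * 100
= 19.2 / (100 + 19.2) * 100
= 19.2 / 119.2 * 100
= 16.11%

16.11%


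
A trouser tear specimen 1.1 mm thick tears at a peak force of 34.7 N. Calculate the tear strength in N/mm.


Tear strength = force / thickness
= 34.7 / 1.1
= 31.55 N/mm

31.55 N/mm


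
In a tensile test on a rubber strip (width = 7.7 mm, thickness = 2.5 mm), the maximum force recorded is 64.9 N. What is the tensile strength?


Area = width * thickness = 7.7 * 2.5 = 19.25 mm^2
TS = force / area = 64.9 / 19.25 = 3.37 MPa

3.37 MPa
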